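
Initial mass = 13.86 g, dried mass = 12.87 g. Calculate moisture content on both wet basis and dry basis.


Moisture lost = 13.86 - 12.87 = 0.99 g
Wet basis MC = 0.99 / 13.86 x 100 = 7.1%
Dry basis MC = 0.99 / 12.87 x 100 = 7.7%


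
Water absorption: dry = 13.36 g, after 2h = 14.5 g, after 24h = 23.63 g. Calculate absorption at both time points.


2h absorption = 8.5%
24h absorption = 76.9%

WA (2h) = (14.5 - 13.36) / 13.36 x 100 = 8.5%
WA (24h) = (23.63 - 13.36) / 13.36 x 100 = 76.9%


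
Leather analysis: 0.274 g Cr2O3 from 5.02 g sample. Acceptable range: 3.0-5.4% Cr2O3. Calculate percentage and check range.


Cr2O3 = 5.46%
Within range: No

Cr2O3% = 0.274 / 5.02 x 100 = 5.46%
Acceptable range: 3.0 to 5.4%
Within range: No


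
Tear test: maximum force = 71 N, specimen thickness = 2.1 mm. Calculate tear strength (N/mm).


Tear strength = force / thickness
Tear = 71 / 2.1 = 33.8 N/mm


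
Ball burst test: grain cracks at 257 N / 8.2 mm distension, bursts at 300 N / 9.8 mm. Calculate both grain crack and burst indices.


Crack index = 257 / 8.2 = 31.3 N/mm
Burst index = 300 / 9.8 = 30.6 N/mm


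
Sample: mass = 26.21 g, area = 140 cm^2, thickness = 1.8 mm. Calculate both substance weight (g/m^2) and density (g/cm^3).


Substance weight = 1872.1 g/m^2
Density = 1.040 g/cm^3


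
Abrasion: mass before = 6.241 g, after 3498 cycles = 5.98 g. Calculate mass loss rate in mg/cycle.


0.075 mg/cycle

Mass loss = 6.241 - 5.98 = 0.261 g
Rate = 0.261 / 3498 x 1000 = 0.075 mg/cycle


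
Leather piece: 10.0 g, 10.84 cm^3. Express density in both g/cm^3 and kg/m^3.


0.923 g/cm^3
923 kg/m^3

Density = 10.0 / 10.84 = 0.923 g/cm^3
Convert: 0.923 x 1000 = 923 kg/m^3


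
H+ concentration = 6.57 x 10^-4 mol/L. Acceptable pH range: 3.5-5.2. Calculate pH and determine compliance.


pH = 3.18
Compliant: No

pH = -log10(6.57 x 10^-4) = 3.18
Range: 3.5 to 5.2
Compliant: No


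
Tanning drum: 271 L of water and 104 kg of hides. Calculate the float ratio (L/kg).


2.6

Float ratio = water / hide weight
Ratio = 271 / 104 = 2.6


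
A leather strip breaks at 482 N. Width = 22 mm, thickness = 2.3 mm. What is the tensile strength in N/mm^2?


Cross-sectional area = 22 x 2.3 = 50.6 mm^2
Tensile strength = 482 / 50.6 = 9.53 N/mm^2


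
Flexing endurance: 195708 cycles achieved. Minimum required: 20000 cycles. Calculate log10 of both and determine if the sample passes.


Achieved: log10 = 5.29
Required: log10 = 4.30
Passes: Yes


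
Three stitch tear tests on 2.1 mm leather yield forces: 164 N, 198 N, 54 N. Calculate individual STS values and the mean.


STS1 = 78.1 N/mm
STS2 = 94.3 N/mm
STS3 = 25.7 N/mm
Mean = 66.0 N/mm

STS1 = 164 / 2.1 = 78.1 N/mm
STS2 = 198 / 2.1 = 94.3 N/mm
STS3 = 54 / 2.1 = 25.7 N/mm
Mean = (78.1 + 94.3 + 25.7) / 3 = 66.0 N/mm


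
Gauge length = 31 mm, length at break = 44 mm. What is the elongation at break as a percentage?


Extension = 44 - 31 = 13 mm
Elongation = 13 / 31 x 100 = 41.9%


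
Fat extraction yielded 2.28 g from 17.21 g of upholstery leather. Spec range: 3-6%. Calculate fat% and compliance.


Fat content = 13.2%
Compliant: No

Fat% = 2.28 / 17.21 x 100 = 13.2%
Spec range: 3-6%
Compliant: No


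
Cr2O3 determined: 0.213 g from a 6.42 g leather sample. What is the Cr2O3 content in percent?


Cr2O3% = 0.213 / 6.42 x 100
Cr2O3% = 3.32%


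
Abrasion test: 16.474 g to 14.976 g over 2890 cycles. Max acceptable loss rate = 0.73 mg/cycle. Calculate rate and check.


Loss = 16.474 - 14.976 = 1.498 g
Rate = 1.498 g / 2890 cycles x 1000 = 0.518 mg/cycle
Max = 0.73 mg/cycle
Passes: Yes


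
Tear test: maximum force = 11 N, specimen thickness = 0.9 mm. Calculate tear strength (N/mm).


12.2 N/mm


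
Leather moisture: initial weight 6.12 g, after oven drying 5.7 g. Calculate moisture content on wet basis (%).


Moisture = 6.12 - 5.7 = 0.42 g
MC = 0.42 / 6.12 x 100 = 6.9%


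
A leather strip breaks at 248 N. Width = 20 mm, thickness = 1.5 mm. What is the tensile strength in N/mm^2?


8.27 N/mm^2


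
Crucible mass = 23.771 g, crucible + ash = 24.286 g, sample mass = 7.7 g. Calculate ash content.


Ash mass = 24.286 - 23.771 = 0.515 g
Ash% = 0.515 / 7.7 x 100 = 6.69%


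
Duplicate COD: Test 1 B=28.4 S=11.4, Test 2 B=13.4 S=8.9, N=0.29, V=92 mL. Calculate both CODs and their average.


COD1 = 428.7 mg/L
COD2 = 113.5 mg/L
Average = 271.1 mg/L

COD1 = (28.4 - 11.4) x 0.29 x 8000 / 92 = 428.7 mg/L
COD2 = (13.4 - 8.9) x 0.29 x 8000 / 92 = 113.5 mg/L
Average = (428.7 + 113.5) / 2 = 271.1 mg/L


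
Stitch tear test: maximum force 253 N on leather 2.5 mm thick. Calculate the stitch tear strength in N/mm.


Stitch tear strength = force / thickness
STS = 253 / 2.5 = 101.2 N/mm


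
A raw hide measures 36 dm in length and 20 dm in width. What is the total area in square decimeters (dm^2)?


Area = length x width
Area = 36 x 20 = 720 dm^2


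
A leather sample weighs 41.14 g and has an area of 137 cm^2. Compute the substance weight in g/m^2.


3002.9 g/m^2

Substance weight = mass / area x 10000
SW = 41.14 / 137 x 10000
SW = 3002.9 g/m^2


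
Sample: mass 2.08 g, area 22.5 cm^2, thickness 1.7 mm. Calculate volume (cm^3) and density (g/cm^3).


Thickness in cm = 1.7 / 10 = 0.17 cm
Volume = 22.5 x 0.17 = 3.825 cm^3
Density = 2.08 / 3.825 = 0.544 g/cm^3


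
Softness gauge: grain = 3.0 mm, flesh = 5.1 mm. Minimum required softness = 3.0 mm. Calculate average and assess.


Average softness = 4.05 mm
Meets requirement: Yes


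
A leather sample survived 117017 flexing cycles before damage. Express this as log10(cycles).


5.07

log10(117017) = 5.07


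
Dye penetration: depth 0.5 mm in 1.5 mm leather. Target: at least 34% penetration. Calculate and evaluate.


Penetration = 0.5 / 1.5 x 100 = 33.3%
Target: 34%
Meets target: No


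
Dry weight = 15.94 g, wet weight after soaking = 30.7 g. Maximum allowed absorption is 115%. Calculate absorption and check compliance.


WA = (30.7 - 15.94) / 15.94 x 100 = 92.6%
Maximum allowed: 115%
Compliant: Yes


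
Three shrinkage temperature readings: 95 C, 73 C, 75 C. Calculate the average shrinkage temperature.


Average = (95 + 73 + 75) / 3
Average = 243 / 3 = 81.0 C


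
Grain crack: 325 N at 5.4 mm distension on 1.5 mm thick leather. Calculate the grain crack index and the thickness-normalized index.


Crack index = 60.2 N/mm
Normalized index = 40.1 N/mm per mm


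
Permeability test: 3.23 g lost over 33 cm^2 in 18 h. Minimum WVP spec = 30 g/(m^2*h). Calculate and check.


WVP = 54.38 g/(m^2*h)
Meets specification: Yes

WVP = 3.23 / (33 x 18) x 10000 = 54.38 g/(m^2*h)
Minimum: 30 g/(m^2*h)
Meets spec: Yes


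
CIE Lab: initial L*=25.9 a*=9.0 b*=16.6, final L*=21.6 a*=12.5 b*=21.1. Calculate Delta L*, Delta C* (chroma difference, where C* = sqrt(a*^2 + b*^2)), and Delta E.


Delta L* = -4.3
Delta C* = 5.64
Delta E = 7.14

Delta L* = 21.6 - 25.9 = -4.3
C1* = sqrt((9.0)^2 + (16.6)^2) = 18.883
C2* = sqrt((12.5)^2 + (21.1)^2) = 24.525
Delta C* = 24.525 - 18.883 = 5.64
Delta E = sqrt((-4.3)^2 + (3.5)^2 + (4.5)^2) = 7.14


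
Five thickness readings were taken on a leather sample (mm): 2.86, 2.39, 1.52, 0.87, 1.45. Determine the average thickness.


1.82 mm

Sum = 2.86 + 2.39 + 1.52 + 0.87 + 1.45 = 9.09
Average = 9.09 / 5 = 1.82 mm


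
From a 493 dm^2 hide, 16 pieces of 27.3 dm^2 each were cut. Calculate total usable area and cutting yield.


Usable area = 436.8 dm^2
Yield = 88.6%

Total usable = 16 x 27.3 = 436.8 dm^2
Yield = 436.8 / 493 x 100 = 88.6%


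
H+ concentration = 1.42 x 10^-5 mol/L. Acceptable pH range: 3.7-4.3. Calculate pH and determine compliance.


pH = -log10(1.42 x 10^-5) = 4.85
Range: 3.7 to 4.3
Compliant: No


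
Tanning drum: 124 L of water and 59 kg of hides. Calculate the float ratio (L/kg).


2.1

Float ratio = water / hide weight
Ratio = 124 / 59 = 2.1


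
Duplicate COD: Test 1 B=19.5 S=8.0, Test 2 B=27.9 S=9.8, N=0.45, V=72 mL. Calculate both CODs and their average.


COD1 = 575.0 mg/L
COD2 = 905.0 mg/L
Average = 740.0 mg/L


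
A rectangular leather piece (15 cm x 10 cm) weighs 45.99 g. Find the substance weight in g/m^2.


3066.0 g/m^2


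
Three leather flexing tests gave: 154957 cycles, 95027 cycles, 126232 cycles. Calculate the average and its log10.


Average = 125405 cycles
log10 = 5.10

Average = (154957 + 95027 + 126232) / 3 = 125405 cycles
log10(125405) = 5.10


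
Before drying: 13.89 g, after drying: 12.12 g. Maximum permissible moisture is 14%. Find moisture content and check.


MC = (13.89 - 12.12) / 13.89 x 100 = 12.7%
Maximum: 14%
Acceptable: Yes


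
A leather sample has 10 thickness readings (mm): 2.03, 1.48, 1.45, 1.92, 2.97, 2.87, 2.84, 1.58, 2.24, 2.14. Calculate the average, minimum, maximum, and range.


Sum = 21.52
Average = 21.52 / 10 = 2.15 mm
Minimum = 1.45 mm
Maximum = 2.97 mm
Range = 2.97 - 1.45 = 1.52 mm


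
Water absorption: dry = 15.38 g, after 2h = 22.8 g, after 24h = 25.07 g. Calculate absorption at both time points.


2h absorption = 48.2%
24h absorption = 63.0%


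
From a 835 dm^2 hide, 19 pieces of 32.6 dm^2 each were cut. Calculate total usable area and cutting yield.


Total usable = 19 x 32.6 = 619.4 dm^2
Yield = 619.4 / 835 x 100 = 74.2%


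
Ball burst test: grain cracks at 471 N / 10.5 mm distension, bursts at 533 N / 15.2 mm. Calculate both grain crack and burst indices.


Crack index = 44.9 N/mm
Burst index = 35.1 N/mm


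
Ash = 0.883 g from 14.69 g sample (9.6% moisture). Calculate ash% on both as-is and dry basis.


As-is ash = 6.01%
Dry-basis ash = 6.65%


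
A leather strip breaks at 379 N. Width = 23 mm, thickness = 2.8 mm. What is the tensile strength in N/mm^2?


Cross-sectional area = 23 x 2.8 = 64.4 mm^2
Tensile strength = 379 / 64.4 = 5.89 N/mm^2


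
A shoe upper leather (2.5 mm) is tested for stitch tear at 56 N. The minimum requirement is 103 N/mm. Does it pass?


STS = 22.4 N/mm
Passes: No

STS = 56 / 2.5 = 22.4 N/mm
Minimum required: 103 N/mm
Passes: No


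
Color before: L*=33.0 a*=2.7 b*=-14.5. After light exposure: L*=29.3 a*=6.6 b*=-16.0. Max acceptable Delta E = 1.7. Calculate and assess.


Delta E = 5.58
Passes: No


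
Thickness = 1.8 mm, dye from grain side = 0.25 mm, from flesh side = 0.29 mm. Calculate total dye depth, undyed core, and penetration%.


Total dyed = 0.54 mm
Undyed core = 1.26 mm
Penetration = 30.0%

Total dyed = 0.25 + 0.29 = 0.54 mm
Undyed core = 1.8 - 0.54 = 1.26 mm
Penetration = 0.54 / 1.8 x 100 = 30.0%


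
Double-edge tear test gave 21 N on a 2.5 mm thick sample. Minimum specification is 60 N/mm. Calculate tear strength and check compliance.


Tear strength = 8.4 N/mm
Compliant: No

Tear strength = 21 / 2.5 = 8.4 N/mm
Required minimum = 60 N/mm
Compliant: No


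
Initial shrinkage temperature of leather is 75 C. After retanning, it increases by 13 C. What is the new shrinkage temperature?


88 C

New Ts = 75 + 13 = 88 C


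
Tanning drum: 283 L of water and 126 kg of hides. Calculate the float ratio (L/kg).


2.2

Float ratio = water / hide weight
Ratio = 283 / 126 = 2.2


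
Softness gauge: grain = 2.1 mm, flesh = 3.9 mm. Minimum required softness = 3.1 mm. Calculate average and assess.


Average = (2.1 + 3.9) / 2 = 3.00 mm
Minimum = 3.1 mm
Meets requirement: No


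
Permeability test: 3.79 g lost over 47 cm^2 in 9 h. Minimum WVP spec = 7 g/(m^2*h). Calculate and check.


WVP = 3.79 / (47 x 9) x 10000 = 89.60 g/(m^2*h)
Minimum: 7 g/(m^2*h)
Meets spec: Yes


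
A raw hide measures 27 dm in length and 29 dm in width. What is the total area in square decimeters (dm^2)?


Area = length x width
Area = 27 x 29 = 783 dm^2


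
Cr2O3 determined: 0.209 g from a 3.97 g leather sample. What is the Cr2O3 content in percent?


Cr2O3% = 0.209 / 3.97 x 100
Cr2O3% = 5.26%


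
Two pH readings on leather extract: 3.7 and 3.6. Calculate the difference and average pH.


Difference = 0.1
Average pH = 3.65


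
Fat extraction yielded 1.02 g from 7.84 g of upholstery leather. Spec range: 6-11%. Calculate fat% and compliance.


Fat content = 13.0%
Compliant: No

Fat% = 1.02 / 7.84 x 100 = 13.0%
Spec range: 6-11%
Compliant: No


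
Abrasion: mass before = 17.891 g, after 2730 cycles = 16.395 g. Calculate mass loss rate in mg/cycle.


Mass loss = 17.891 - 16.395 = 1.496 g
Rate = 1.496 / 2730 x 1000 = 0.548 mg/cycle


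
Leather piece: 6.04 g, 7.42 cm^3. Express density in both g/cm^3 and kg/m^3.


Density = 6.04 / 7.42 = 0.814 g/cm^3
Convert: 0.814 x 1000 = 814 kg/m^3


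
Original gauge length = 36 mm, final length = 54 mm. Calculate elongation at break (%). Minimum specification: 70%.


Extension = 54 - 36 = 18 mm
Elongation = 18 / 36 x 100 = 50.0%
Minimum required: 70%
Meets specification: No


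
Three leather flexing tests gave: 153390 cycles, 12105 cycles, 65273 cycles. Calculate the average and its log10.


Average = 76923 cycles
log10 = 4.89

Average = (153390 + 12105 + 65273) / 3 = 76923 cycles
log10(76923) = 4.89


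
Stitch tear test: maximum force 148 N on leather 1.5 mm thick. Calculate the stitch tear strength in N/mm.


98.7 N/mm


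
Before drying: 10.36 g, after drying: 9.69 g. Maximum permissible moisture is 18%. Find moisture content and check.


MC = (10.36 - 9.69) / 10.36 x 100 = 6.5%
Maximum: 18%
Acceptable: Yes


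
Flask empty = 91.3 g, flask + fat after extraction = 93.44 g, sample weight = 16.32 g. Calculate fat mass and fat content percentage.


Fat mass = 2.14 g
Fat content = 13.1%

Fat mass = 93.44 - 91.3 = 2.14 g
Fat% = 2.14 / 16.32 x 100 = 13.1%


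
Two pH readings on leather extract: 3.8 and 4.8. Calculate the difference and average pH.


Difference = |3.8 - 4.8| = 1.0
Average = (3.8 + 4.8) / 2 = 4.30


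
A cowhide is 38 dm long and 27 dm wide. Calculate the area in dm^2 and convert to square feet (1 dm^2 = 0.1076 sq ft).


Area = 38 x 27 = 1026 dm^2
Conversion: 1026 x 0.1076 = 110.40 sq ft


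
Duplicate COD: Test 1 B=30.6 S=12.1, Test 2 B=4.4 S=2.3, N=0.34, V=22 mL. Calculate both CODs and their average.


COD1 = (30.6 - 12.1) x 0.34 x 8000 / 22 = 2287.3 mg/L
COD2 = (4.4 - 2.3) x 0.34 x 8000 / 22 = 259.6 mg/L
Average = (2287.3 + 259.6) / 2 = 1273.5 mg/L


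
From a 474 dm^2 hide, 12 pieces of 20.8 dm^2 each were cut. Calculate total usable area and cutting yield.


Usable area = 249.6 dm^2
Yield = 52.7%

Total usable = 12 x 20.8 = 249.6 dm^2
Yield = 249.6 / 474 x 100 = 52.7%


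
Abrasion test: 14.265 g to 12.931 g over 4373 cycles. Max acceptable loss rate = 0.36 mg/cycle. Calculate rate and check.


Rate = 0.305 mg/cycle
Passes: Yes


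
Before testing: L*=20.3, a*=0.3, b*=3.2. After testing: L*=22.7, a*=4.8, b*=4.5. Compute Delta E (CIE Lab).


dL = 22.7 - 20.3 = 2.4
da = 4.8 - 0.3 = 4.5
db = 4.5 - 3.2 = 1.3
dE = sqrt((2.4)^2 + (4.5)^2 + (1.3)^2) = 5.26


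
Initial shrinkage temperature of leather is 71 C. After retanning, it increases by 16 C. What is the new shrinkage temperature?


87 C

New Ts = 71 + 16 = 87 C


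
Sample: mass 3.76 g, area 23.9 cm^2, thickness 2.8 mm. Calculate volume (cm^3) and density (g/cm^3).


Volume = 6.692 cm^3
Density = 0.562 g/cm^3

Thickness in cm = 2.8 / 10 = 0.28 cm
Volume = 23.9 x 0.28 = 6.692 cm^3
Density = 3.76 / 6.692 = 0.562 g/cm^3


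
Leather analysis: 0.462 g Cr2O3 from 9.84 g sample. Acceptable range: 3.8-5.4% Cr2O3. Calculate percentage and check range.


Cr2O3 = 4.70%
Within range: Yes

Cr2O3% = 0.462 / 9.84 x 100 = 4.70%
Acceptable range: 3.8 to 5.4%
Within range: Yes


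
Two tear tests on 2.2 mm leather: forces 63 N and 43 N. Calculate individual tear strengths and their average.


Tear 1 = 28.6 N/mm
Tear 2 = 19.5 N/mm
Average = 24.1 N/mm

Tear 1 = 63 / 2.2 = 28.6 N/mm
Tear 2 = 43 / 2.2 = 19.5 N/mm
Average = (28.6 + 19.5) / 2 = 24.1 N/mm


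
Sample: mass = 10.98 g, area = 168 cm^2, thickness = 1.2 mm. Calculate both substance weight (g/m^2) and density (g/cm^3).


SW = 10.98 / 168 x 10000 = 653.6 g/m^2
Volume = 168 x 1.2 / 10 = 20.16 cm^3
Density = 10.98 / 20.16 = 0.545 g/cm^3


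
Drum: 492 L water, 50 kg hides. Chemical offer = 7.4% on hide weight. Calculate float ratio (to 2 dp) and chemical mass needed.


Float ratio = 9.84
Chemical needed = 3.7 kg

Float ratio = 492 / 50 = 9.84
Chemical = 50 x 7.4 / 100 = 3.7 kg


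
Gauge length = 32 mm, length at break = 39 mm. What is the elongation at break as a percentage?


Extension = 39 - 32 = 7 mm
Elongation = 7 / 32 x 100 = 21.9%


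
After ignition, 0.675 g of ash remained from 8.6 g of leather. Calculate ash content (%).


Ash% = 0.675 / 8.6 x 100
Ash% = 7.85%


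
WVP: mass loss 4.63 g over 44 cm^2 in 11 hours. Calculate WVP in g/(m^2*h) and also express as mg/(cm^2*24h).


WVP = 4.63 / (44 x 11) x 10000 = 95.66 g/(m^2*h)
Mass loss in mg = 4.63 x 1000 = 4630 mg
Per cm^2 per 24h in mg: 4630 x 24 / (44 x 11) = 111120 / 484 = 229.59 mg/(cm^2*24h)


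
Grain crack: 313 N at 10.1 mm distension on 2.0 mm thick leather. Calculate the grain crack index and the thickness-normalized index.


Crack index = 31.0 N/mm
Normalized index = 15.5 N/mm per mm

Crack index = 313 / 10.1 = 31.0 N/mm
Normalized = 31.0 / 2.0 = 15.5 N/mm per mm


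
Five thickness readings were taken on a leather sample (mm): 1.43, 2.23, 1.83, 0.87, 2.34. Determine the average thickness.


Sum = 1.43 + 2.23 + 1.83 + 0.87 + 2.34 = 8.70
Average = 8.70 / 5 = 1.74 mm


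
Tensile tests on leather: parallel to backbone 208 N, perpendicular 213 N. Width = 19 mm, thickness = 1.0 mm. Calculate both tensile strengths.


Area = 19 x 1.0 = 19.0 mm^2
TS (parallel) = 208 / 19.0 = 10.95 N/mm^2
TS (perpendicular) = 213 / 19.0 = 11.21 N/mm^2


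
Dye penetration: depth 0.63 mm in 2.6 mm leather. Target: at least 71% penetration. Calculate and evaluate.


Penetration = 0.63 / 2.6 x 100 = 24.2%
Target: 71%
Meets target: No


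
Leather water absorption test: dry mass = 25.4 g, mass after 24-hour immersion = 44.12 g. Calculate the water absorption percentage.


73.7%

Water absorbed = 44.12 - 25.4 = 18.72 g
WA% = 18.72 / 25.4 x 100 = 73.7%


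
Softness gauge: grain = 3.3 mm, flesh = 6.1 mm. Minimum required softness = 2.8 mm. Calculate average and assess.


Average = (3.3 + 6.1) / 2 = 4.70 mm
Minimum = 2.8 mm
Meets requirement: Yes


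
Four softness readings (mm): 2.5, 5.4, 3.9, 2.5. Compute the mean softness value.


Sum = 2.5 + 5.4 + 3.9 + 2.5
Mean = 14.3 / 4 = 3.58 mm


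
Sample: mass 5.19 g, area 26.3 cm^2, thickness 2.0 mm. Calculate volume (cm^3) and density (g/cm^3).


Thickness in cm = 2.0 / 10 = 0.20 cm
Volume = 26.3 x 0.20 = 5.260 cm^3
Density = 5.19 / 5.260 = 0.987 g/cm^3


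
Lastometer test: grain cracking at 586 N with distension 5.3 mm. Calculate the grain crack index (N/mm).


Grain crack index = force / distension
Index = 586 / 5.3 = 110.6 N/mm


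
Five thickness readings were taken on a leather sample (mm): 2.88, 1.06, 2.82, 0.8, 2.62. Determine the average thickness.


Sum = 2.88 + 1.06 + 2.82 + 0.8 + 2.62 = 10.18
Average = 10.18 / 5 = 2.04 mm


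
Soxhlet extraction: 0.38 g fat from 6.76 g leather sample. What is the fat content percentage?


Fat content = 0.38 / 6.76 x 100
Fat = 5.6%


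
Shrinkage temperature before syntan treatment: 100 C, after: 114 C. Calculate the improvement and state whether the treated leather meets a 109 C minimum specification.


Improvement = 14 C
Meets 109 C spec: Yes

Improvement = 114 - 100 = 14 C
Spec check: 114 C >= 109 C? Yes


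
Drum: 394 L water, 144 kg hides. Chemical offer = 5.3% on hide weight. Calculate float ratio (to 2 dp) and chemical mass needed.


Float ratio = 394 / 144 = 2.74
Chemical = 144 x 5.3 / 100 = 7.632 kg


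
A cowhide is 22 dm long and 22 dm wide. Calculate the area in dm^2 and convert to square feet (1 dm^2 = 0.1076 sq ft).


484 dm^2
52.08 sq ft


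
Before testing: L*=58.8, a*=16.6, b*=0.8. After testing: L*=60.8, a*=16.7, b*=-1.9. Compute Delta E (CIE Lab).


dL = 60.8 - 58.8 = 2.0
da = 16.7 - 16.6 = 0.1
db = -1.9 - 0.8 = -2.7
dE = sqrt((2.0)^2 + (0.1)^2 + (-2.7)^2) = 3.36


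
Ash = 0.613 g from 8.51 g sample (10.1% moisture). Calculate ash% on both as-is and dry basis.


As-is ash = 7.20%
Dry-basis ash = 8.01%

As-is ash% = 0.613 / 8.51 x 100 = 7.20%
Dry mass = 8.51 x (100 - 10.1) / 100 = 7.65049 g
Dry-basis ash% = 0.613 / 7.65049 x 100 = 8.01%


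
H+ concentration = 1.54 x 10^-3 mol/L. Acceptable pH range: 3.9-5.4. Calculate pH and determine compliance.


pH = -log10(1.54 x 10^-3) = 2.81
Range: 3.9 to 5.4
Compliant: No


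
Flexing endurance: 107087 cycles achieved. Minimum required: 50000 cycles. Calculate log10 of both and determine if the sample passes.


Achieved: log10 = 5.03
Required: log10 = 4.70
Passes: Yes


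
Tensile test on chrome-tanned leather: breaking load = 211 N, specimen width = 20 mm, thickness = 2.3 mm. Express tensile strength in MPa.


Cross-section = 20 x 2.3 = 46.0 mm^2
TS = 211 / 46.0 = 4.59 MPa
(1 N/mm^2 = 1 MPa)


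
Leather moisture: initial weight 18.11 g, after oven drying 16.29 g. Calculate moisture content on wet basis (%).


10.0%

Moisture = 18.11 - 16.29 = 1.82 g
MC = 1.82 / 18.11 x 100 = 10.0%


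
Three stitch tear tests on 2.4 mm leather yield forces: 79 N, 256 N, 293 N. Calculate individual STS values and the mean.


STS1 = 79 / 2.4 = 32.9 N/mm
STS2 = 256 / 2.4 = 106.7 N/mm
STS3 = 293 / 2.4 = 122.1 N/mm
Mean = (32.9 + 106.7 + 122.1) / 3 = 87.2 N/mm


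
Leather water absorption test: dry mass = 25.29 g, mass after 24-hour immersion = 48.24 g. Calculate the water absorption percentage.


Water absorbed = 48.24 - 25.29 = 22.95 g
WA% = 22.95 / 25.29 x 100 = 90.7%


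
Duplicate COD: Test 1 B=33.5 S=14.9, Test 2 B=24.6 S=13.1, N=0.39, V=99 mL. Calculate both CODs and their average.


COD1 = 586.2 mg/L
COD2 = 362.4 mg/L
Average = 474.3 mg/L

COD1 = (33.5 - 14.9) x 0.39 x 8000 / 99 = 586.2 mg/L
COD2 = (24.6 - 13.1) x 0.39 x 8000 / 99 = 362.4 mg/L
Average = (586.2 + 362.4) / 2 = 474.3 mg/L


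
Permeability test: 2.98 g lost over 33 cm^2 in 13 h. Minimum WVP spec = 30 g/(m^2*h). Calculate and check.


WVP = 2.98 / (33 x 13) x 10000 = 69.46 g/(m^2*h)
Minimum: 30 g/(m^2*h)
Meets spec: Yes


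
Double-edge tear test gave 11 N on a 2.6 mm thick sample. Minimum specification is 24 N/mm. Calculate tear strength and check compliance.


Tear strength = 4.2 N/mm
Compliant: No

Tear strength = 11 / 2.6 = 4.2 N/mm
Required minimum = 24 N/mm
Compliant: No


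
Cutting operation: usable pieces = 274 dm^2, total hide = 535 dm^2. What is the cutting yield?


Yield = usable / total x 100
Yield = 274 / 535 x 100 = 51.2%


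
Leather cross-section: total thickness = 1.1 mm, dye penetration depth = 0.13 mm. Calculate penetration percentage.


11.8%

Penetration% = 0.13 / 1.1 x 100
Penetration = 11.8%


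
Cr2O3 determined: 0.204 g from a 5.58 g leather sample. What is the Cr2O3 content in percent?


Cr2O3% = 0.204 / 5.58 x 100
Cr2O3% = 3.66%


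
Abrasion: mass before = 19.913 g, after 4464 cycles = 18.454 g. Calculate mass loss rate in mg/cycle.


0.327 mg/cycle

Mass loss = 19.913 - 18.454 = 1.459 g
Rate = 1.459 / 4464 x 1000 = 0.327 mg/cycle


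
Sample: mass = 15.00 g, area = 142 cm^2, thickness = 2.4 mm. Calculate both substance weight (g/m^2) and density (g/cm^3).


SW = 15.00 / 142 x 10000 = 1056.3 g/m^2
Volume = 142 x 2.4 / 10 = 34.08 cm^3
Density = 15.00 / 34.08 = 0.440 g/cm^3


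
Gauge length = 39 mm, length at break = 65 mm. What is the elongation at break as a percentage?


Extension = 65 - 39 = 26 mm
Elongation = 26 / 39 x 100 = 66.7%


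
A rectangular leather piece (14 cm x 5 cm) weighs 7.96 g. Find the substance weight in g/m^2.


1137.1 g/m^2


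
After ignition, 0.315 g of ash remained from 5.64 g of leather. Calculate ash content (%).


Ash% = 0.315 / 5.64 x 100
Ash% = 5.59%


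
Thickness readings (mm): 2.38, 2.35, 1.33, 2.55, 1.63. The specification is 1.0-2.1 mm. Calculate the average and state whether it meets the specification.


Average = 2.05 mm
Within specification: Yes

Sum = 10.24
Average = 10.24 / 5 = 2.05 mm
Specification range: 1.0 to 2.1 mm
Within spec: Yes


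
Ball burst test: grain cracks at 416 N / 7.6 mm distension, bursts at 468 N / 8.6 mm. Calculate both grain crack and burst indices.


Crack index = 54.7 N/mm
Burst index = 54.4 N/mm


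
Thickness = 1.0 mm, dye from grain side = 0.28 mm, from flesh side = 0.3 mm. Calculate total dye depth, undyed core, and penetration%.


Total dyed = 0.28 + 0.3 = 0.58 mm
Undyed core = 1.0 - 0.58 = 0.42 mm
Penetration = 0.58 / 1.0 x 100 = 58.0%


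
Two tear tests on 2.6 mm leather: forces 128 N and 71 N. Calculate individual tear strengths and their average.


Tear 1 = 49.2 N/mm
Tear 2 = 27.3 N/mm
Average = 38.3 N/mm

Tear 1 = 128 / 2.6 = 49.2 N/mm
Tear 2 = 71 / 2.6 = 27.3 N/mm
Average = (49.2 + 27.3) / 2 = 38.3 N/mm


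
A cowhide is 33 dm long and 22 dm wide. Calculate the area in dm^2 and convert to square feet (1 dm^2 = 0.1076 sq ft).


Area = 33 x 22 = 726 dm^2
Conversion: 726 x 0.1076 = 78.12 sq ft


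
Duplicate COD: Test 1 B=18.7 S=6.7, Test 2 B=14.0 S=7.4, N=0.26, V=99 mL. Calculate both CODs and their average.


COD1 = 252.1 mg/L
COD2 = 138.7 mg/L
Average = 195.4 mg/L


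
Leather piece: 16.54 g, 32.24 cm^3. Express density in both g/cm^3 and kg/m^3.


0.513 g/cm^3
513 kg/m^3

Density = 16.54 / 32.24 = 0.513 g/cm^3
Convert: 0.513 x 1000 = 513 kg/m^3


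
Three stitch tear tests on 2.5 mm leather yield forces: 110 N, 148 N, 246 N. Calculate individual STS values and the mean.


STS1 = 44.0 N/mm
STS2 = 59.2 N/mm
STS3 = 98.4 N/mm
Mean = 67.2 N/mm

STS1 = 110 / 2.5 = 44.0 N/mm
STS2 = 148 / 2.5 = 59.2 N/mm
STS3 = 246 / 2.5 = 98.4 N/mm
Mean = (44.0 + 59.2 + 98.4) / 3 = 67.2 N/mm


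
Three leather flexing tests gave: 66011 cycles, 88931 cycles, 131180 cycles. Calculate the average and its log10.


Average = (66011 + 88931 + 131180) / 3 = 95374 cycles
log10(95374) = 4.98


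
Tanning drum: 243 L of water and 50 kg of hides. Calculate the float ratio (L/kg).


4.9

Float ratio = water / hide weight
Ratio = 243 / 50 = 4.9


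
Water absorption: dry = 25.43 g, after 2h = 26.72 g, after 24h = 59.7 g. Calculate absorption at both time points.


2h absorption = 5.1%
24h absorption = 134.8%

WA (2h) = (26.72 - 25.43) / 25.43 x 100 = 5.1%
WA (24h) = (59.7 - 25.43) / 25.43 x 100 = 134.8%


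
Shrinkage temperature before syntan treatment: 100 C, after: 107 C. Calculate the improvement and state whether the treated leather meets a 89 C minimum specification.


Improvement = 7 C
Meets 89 C spec: Yes

Improvement = 107 - 100 = 7 C
Spec check: 107 C >= 89 C? Yes


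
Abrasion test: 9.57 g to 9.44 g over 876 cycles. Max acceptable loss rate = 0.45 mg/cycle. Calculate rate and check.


Rate = 0.148 mg/cycle
Passes: Yes


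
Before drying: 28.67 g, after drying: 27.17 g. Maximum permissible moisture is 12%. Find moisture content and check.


MC = (28.67 - 27.17) / 28.67 x 100 = 5.2%
Maximum: 12%
Acceptable: Yes


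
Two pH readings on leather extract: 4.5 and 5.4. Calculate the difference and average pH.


Difference = |4.5 - 5.4| = 0.9
Average = (4.5 + 5.4) / 2 = 4.95


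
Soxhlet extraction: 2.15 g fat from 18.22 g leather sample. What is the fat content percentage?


11.8%

Fat content = 2.15 / 18.22 x 100
Fat = 11.8%


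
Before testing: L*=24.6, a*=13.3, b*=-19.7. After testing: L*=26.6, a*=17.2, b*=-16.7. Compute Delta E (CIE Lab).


dL = 26.6 - 24.6 = 2.0
da = 17.2 - 13.3 = 3.9
db = -16.7 - (-19.7) = 3.0
dE = sqrt((2.0)^2 + (3.9)^2 + (3.0)^2) = 5.31


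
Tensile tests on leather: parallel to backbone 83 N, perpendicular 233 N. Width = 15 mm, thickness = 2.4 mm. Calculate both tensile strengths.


Area = 15 x 2.4 = 36.0 mm^2
TS (parallel) = 83 / 36.0 = 2.31 N/mm^2
TS (perpendicular) = 233 / 36.0 = 6.47 N/mm^2


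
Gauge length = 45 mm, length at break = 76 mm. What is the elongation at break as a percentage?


68.9%

Extension = 76 - 45 = 31 mm
Elongation = 31 / 45 x 100 = 68.9%


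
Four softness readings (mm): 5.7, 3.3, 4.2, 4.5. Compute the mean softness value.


Sum = 5.7 + 3.3 + 4.2 + 4.5
Mean = 17.7 / 4 = 4.43 mm


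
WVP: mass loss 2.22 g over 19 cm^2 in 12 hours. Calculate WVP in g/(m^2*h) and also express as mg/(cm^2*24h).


WVP = 97.37 g/(m^2*h)
Daily rate = 233.68 mg/(cm^2*24h)

WVP = 2.22 / (19 x 12) x 10000 = 97.37 g/(m^2*h)
Mass loss in mg = 2.22 x 1000 = 2220 mg
Per cm^2 per 24h in mg: 2220 x 24 / (19 x 12) = 53280 / 228 = 233.68 mg/(cm^2*24h)


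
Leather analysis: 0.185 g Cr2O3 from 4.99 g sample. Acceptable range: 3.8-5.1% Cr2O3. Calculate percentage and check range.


Cr2O3 = 3.71%
Within range: No


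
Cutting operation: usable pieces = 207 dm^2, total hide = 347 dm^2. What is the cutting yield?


Yield = usable / total x 100
Yield = 207 / 347 x 100 = 59.7%


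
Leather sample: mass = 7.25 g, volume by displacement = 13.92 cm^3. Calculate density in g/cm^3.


0.521 g/cm^3


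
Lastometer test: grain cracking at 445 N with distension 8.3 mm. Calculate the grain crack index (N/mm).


53.6 N/mm


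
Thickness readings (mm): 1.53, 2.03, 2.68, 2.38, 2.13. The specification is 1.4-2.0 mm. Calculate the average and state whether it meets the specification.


Sum = 10.75
Average = 10.75 / 5 = 2.15 mm
Specification range: 1.4 to 2.0 mm
Within spec: No


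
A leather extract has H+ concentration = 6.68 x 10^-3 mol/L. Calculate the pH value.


pH = 2.18

pH = -log10[H+]
pH = -log10(6.68 x 10^-3) = 2.18


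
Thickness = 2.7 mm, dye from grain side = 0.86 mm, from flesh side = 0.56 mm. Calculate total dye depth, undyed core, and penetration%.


Total dyed = 0.86 + 0.56 = 1.42 mm
Undyed core = 2.7 - 1.42 = 1.28 mm
Penetration = 1.42 / 2.7 x 100 = 52.6%


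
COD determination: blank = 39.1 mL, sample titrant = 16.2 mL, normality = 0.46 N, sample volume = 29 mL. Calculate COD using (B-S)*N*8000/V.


2905.9 mg/L

COD = (39.1 - 16.2) x 0.46 x 8000 / 29
COD = 22.9 x 0.46 x 8000 / 29
COD = 2905.9 mg/L


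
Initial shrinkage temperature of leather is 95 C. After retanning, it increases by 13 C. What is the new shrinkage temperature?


108 C


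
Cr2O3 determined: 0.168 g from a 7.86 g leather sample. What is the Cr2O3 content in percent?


Cr2O3% = 0.168 / 7.86 x 100
Cr2O3% = 2.14%


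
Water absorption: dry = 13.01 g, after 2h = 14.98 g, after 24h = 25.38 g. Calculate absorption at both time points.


2h absorption = 15.1%
24h absorption = 95.1%


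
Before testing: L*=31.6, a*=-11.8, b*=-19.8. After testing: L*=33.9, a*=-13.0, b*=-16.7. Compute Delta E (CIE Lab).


Delta E = 4.04


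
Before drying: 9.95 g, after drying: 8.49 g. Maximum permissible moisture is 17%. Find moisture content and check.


Moisture content = 14.7%
Acceptable: Yes


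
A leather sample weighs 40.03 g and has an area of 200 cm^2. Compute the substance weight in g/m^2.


2001.5 g/m^2

Substance weight = mass / area x 10000
SW = 40.03 / 200 x 10000
SW = 2001.5 g/m^2


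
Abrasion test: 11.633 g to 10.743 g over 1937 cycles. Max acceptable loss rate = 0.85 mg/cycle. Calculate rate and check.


Rate = 0.459 mg/cycle
Passes: Yes


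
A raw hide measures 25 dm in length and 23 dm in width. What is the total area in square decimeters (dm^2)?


Area = length x width
Area = 25 x 23 = 575 dm^2


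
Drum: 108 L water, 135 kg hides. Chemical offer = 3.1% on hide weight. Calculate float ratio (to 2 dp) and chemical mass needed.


Float ratio = 108 / 135 = 0.80
Chemical = 135 x 3.1 / 100 = 4.185 kg


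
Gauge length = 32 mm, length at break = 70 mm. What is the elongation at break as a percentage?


118.8%

Extension = 70 - 32 = 38 mm
Elongation = 38 / 32 x 100 = 118.8%


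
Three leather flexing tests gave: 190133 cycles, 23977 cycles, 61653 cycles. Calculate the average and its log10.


Average = (190133 + 23977 + 61653) / 3 = 91921 cycles
log10(91921) = 4.96


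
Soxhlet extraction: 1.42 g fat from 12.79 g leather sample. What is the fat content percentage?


Fat content = 1.42 / 12.79 x 100
Fat = 11.1%


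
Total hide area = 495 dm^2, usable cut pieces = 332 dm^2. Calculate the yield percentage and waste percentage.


Yield = 332 / 495 x 100 = 67.1%
Waste = 495 - 332 = 163 dm^2
Waste% = 100 - 67.1 = 32.9%


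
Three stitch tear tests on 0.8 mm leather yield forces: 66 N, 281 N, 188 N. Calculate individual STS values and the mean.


STS1 = 82.5 N/mm
STS2 = 351.3 N/mm
STS3 = 235.0 N/mm
Mean = 222.9 N/mm


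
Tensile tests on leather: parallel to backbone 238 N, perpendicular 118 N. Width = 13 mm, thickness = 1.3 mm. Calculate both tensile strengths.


Area = 13 x 1.3 = 16.9 mm^2
TS (parallel) = 238 / 16.9 = 14.08 N/mm^2
TS (perpendicular) = 118 / 16.9 = 6.98 N/mm^2


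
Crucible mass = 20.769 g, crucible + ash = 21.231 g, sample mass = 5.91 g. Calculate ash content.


Ash mass = 21.231 - 20.769 = 0.462 g
Ash% = 0.462 / 5.91 x 100 = 7.82%


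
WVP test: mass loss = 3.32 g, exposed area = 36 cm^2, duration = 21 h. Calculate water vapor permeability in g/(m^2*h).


WVP = mass_loss / (area x time) x 10000
WVP = 3.32 / (36 x 21) x 10000
WVP = 3.32 / 756 x 10000 = 43.92 g/(m^2*h)


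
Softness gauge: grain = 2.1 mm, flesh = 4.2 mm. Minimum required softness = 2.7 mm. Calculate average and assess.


Average softness = 3.15 mm
Meets requirement: Yes

Average = (2.1 + 4.2) / 2 = 3.15 mm
Minimum = 2.7 mm
Meets requirement: Yes


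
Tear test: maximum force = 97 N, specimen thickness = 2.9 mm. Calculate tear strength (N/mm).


Tear strength = force / thickness
Tear = 97 / 2.9 = 33.4 N/mm


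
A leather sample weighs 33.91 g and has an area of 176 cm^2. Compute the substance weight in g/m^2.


Substance weight = mass / area x 10000
SW = 33.91 / 176 x 10000
SW = 1926.7 g/m^2


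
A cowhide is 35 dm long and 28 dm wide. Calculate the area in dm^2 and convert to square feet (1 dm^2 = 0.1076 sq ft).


980 dm^2
105.45 sq ft


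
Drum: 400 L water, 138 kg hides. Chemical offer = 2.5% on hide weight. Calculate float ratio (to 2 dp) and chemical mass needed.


Float ratio = 2.90
Chemical needed = 3.45 kg

Float ratio = 400 / 138 = 2.90
Chemical = 138 x 2.5 / 100 = 3.45 kg


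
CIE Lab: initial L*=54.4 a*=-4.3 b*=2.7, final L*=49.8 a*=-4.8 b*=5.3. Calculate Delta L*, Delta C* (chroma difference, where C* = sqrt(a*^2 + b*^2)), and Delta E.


Delta L* = -4.6
Delta C* = 2.07
Delta E = 5.31


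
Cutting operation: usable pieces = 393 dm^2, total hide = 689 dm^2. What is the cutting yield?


Yield = usable / total x 100
Yield = 393 / 689 x 100 = 57.0%


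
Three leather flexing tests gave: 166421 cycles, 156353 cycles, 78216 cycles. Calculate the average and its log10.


Average = 133663 cycles
log10 = 5.13

Average = (166421 + 156353 + 78216) / 3 = 133663 cycles
log10(133663) = 5.13


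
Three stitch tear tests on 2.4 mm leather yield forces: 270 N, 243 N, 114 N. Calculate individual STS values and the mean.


STS1 = 270 / 2.4 = 112.5 N/mm
STS2 = 243 / 2.4 = 101.3 N/mm
STS3 = 114 / 2.4 = 47.5 N/mm
Mean = (112.5 + 101.3 + 47.5) / 3 = 87.1 N/mm


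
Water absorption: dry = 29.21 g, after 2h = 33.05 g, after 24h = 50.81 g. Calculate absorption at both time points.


WA (2h) = (33.05 - 29.21) / 29.21 x 100 = 13.1%
WA (24h) = (50.81 - 29.21) / 29.21 x 100 = 73.9%


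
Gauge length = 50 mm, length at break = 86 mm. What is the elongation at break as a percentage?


72.0%

Extension = 86 - 50 = 36 mm
Elongation = 36 / 50 x 100 = 72.0%


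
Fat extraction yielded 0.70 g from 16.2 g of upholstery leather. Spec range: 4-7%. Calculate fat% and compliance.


Fat% = 0.70 / 16.2 x 100 = 4.3%
Spec range: 4-7%
Compliant: Yes


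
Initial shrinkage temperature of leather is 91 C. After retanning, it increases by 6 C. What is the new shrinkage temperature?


New Ts = 91 + 6 = 97 C


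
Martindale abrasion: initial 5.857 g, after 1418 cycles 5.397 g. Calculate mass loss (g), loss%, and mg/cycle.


Loss = 5.857 - 5.397 = 0.460 g
Loss% = 0.460 / 5.857 x 100 = 7.85%
Rate = 0.460 / 1418 x 1000 = 0.324 mg/cycle


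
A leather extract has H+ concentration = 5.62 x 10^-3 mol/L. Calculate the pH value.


pH = -log10[H+]
pH = -log10(5.62 x 10^-3) = 2.25


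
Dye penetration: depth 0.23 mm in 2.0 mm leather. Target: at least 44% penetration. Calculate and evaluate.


Penetration = 0.23 / 2.0 x 100 = 11.5%
Target: 44%
Meets target: No


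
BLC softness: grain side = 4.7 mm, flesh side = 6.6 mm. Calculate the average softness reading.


Average = (4.7 + 6.6) / 2
Average = 5.65 mm


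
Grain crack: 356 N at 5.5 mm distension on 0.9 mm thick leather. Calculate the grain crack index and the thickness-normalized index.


Crack index = 356 / 5.5 = 64.7 N/mm
Normalized = 64.7 / 0.9 = 71.9 N/mm per mm


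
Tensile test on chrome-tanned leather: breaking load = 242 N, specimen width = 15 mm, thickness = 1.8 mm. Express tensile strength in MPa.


8.96 MPa

Cross-section = 15 x 1.8 = 27.0 mm^2
TS = 242 / 27.0 = 8.96 MPa
(1 N/mm^2 = 1 MPa)


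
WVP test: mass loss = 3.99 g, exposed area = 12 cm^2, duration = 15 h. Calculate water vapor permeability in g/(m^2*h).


221.67 g/(m^2*h)

WVP = mass_loss / (area x time) x 10000
WVP = 3.99 / (12 x 15) x 10000
WVP = 3.99 / 180 x 10000 = 221.67 g/(m^2*h)


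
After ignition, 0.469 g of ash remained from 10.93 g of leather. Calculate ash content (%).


Ash% = 0.469 / 10.93 x 100
Ash% = 4.29%


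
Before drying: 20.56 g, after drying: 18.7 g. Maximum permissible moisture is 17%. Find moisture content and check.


MC = (20.56 - 18.7) / 20.56 x 100 = 9.0%
Maximum: 17%
Acceptable: Yes


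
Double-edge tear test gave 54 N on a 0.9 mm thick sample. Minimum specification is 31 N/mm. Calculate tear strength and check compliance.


Tear strength = 54 / 0.9 = 60.0 N/mm
Required minimum = 31 N/mm
Compliant: Yes


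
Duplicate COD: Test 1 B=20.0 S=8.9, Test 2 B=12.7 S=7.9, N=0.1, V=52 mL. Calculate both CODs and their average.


COD1 = (20.0 - 8.9) x 0.1 x 8000 / 52 = 170.8 mg/L
COD2 = (12.7 - 7.9) x 0.1 x 8000 / 52 = 73.8 mg/L
Average = (170.8 + 73.8) / 2 = 122.3 mg/L


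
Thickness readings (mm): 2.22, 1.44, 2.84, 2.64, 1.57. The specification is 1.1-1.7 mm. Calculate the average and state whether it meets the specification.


Average = 2.14 mm
Within specification: No


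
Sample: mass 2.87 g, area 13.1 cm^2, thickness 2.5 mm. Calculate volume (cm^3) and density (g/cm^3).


Thickness in cm = 2.5 / 10 = 0.25 cm
Volume = 13.1 x 0.25 = 3.275 cm^3
Density = 2.87 / 3.275 = 0.876 g/cm^3


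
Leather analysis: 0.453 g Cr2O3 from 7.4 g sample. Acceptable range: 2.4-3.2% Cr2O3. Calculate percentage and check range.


Cr2O3% = 0.453 / 7.4 x 100 = 6.12%
Acceptable range: 2.4 to 3.2%
Within range: No


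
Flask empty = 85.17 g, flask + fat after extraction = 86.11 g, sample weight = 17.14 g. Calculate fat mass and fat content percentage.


Fat mass = 86.11 - 85.17 = 0.94 g
Fat% = 0.94 / 17.14 x 100 = 5.5%


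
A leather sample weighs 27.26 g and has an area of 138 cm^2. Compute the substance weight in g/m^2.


1975.4 g/m^2

Substance weight = mass / area x 10000
SW = 27.26 / 138 x 10000
SW = 1975.4 g/m^2
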